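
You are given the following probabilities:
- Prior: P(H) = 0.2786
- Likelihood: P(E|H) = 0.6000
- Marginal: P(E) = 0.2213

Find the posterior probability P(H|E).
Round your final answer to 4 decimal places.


Using Bayes' theorem:

P(H|E) = P(E|H) × P(H) / P(E)
       = 0.6000 × 0.2786 / 0.2213
       = 0.16716000 / 0.2213
       = 0.7554

The evidence strengthens our belief in H.
Prior: 0.2786 → Posterior: 0.7554


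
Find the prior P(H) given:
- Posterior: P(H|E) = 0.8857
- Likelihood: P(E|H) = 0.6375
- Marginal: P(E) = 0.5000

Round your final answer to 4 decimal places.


From Bayes' theorem: P(H|E) = P(E|H) × P(H) / P(E)

Rearranging for P(H):
P(H) = P(H|E) × P(E) / P(E|H)
     = 0.8857 × 0.5000 / 0.6375
     = 0.44285000 / 0.6375
     = 0.6947


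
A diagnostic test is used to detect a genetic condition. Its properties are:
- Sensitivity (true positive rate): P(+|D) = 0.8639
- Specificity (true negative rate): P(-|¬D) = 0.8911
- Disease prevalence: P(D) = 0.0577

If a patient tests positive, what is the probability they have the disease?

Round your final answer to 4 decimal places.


Let D = has disease, + = positive test

Given:
- P(D) = 0.0577 (prevalence)
- P(+|D) = 0.8639 (sensitivity)
- P(-|¬D) = 0.8911 (specificity)
- P(+|¬D) = 0.1089 (false positive rate = 1 - specificity)

Step 1: Find P(+)
P(+) = P(+|D)P(D) + P(+|¬D)P(¬D)
     = 0.8639 × 0.0577 + 0.1089 × 0.9423
     = 0.04984703 + 0.10261647
     = 0.15246350

Step 2: Apply Bayes' theorem for P(D|+)
P(D|+) = P(+|D)P(D) / P(+)
       = 0.04984703 / 0.15246350
       = 0.3269


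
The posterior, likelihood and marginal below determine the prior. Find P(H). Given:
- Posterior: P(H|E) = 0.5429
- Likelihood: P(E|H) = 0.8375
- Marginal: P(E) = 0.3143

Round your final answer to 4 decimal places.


From Bayes' theorem: P(H|E) = P(E|H) × P(H) / P(E)

Rearranging for P(H):
P(H) = P(H|E) × P(E) / P(E|H)
     = 0.5429 × 0.3143 / 0.8375
     = 0.17063347 / 0.8375
     = 0.2037


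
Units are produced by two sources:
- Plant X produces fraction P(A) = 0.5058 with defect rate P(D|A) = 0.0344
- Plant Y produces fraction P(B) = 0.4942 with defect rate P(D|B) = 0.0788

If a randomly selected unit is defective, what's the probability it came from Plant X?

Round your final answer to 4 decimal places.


Let A = from Plant X, D = defective

Given:
- P(A) = 0.5058, P(B) = 0.4942
- P(D|A) = 0.0344, P(D|B) = 0.0788

Step 1: Find P(D)
P(D) = P(D|A)P(A) + P(D|B)P(B)
     = 0.0344 × 0.5058 + 0.0788 × 0.4942
     = 0.01739952 + 0.03894296
     = 0.05634248

Step 2: Apply Bayes' theorem
P(A|D) = P(D|A)P(A) / P(D)
       = 0.01739952 / 0.05634248
       = 0.3088


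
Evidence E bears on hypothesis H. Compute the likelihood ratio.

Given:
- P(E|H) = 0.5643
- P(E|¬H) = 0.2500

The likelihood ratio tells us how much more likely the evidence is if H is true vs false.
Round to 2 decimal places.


Likelihood Ratio (LR) = P(E|H) / P(E|¬H)

LR = 0.5643 / 0.2500
   = 2.26

The evidence is 2.26 times more likely if H is true than if H is false.
LR > 1, so observing E raises the odds in favor of H.


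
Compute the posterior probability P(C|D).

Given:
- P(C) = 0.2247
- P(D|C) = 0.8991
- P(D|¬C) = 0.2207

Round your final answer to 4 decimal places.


Bayes' theorem: P(C|D) = P(D|C) × P(C) / P(D)

Step 1: Calculate P(D) using law of total probability
P(D) = P(D|C)P(C) + P(D|¬C)P(¬C)
     = 0.8991 × 0.2247 + 0.2207 × 0.7753
     = 0.20202777 + 0.17110871
     = 0.37313648

Step 2: Apply Bayes' theorem
P(C|D) = P(D|C) × P(C) / P(D)
       = 0.20202777 / 0.37313648
       = 0.5414


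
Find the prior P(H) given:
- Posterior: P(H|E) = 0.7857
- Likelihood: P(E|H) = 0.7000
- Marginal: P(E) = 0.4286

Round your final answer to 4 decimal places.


From Bayes' theorem: P(H|E) = P(E|H) × P(H) / P(E)

Rearranging for P(H):
P(H) = P(H|E) × P(E) / P(E|H)
     = 0.7857 × 0.4286 / 0.7000
     = 0.33675102 / 0.7000
     = 0.4811


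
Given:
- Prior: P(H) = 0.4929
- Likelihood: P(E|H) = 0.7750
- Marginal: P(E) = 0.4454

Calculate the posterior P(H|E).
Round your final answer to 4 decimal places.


Using Bayes' theorem:

P(H|E) = P(E|H) × P(H) / P(E)
       = 0.7750 × 0.4929 / 0.4454
       = 0.38199750 / 0.4454
       = 0.8577

The evidence strengthens our belief in H.
Prior: 0.4929 → Posterior: 0.8577


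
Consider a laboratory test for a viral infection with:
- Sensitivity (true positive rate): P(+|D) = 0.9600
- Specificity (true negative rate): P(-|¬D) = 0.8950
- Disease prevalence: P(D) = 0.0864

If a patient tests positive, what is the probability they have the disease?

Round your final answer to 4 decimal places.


Let D = has disease, + = positive test

Given:
- P(D) = 0.0864 (prevalence)
- P(+|D) = 0.9600 (sensitivity)
- P(-|¬D) = 0.8950 (specificity)
- P(+|¬D) = 0.1050 (false positive rate = 1 - specificity)

Step 1: Find P(+)
P(+) = P(+|D)P(D) + P(+|¬D)P(¬D)
     = 0.9600 × 0.0864 + 0.1050 × 0.9136
     = 0.08294400 + 0.09592800
     = 0.17887200

Step 2: Apply Bayes' theorem for P(D|+)
P(D|+) = P(+|D)P(D) / P(+)
       = 0.08294400 / 0.17887200
       = 0.4637


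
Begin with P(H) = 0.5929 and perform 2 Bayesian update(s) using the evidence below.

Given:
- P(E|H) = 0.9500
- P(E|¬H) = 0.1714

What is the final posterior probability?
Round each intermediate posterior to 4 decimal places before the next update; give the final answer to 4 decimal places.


Sequential Bayesian updating:

Initial prior: P(H) = 0.5929

Update 1:
  P(E) = 0.9500 × 0.5929 + 0.1714 × 0.4071 = 0.56325500 + 0.06977694 = 0.63303194
  P(H|E) = 0.56325500 / 0.63303194 = 0.8898

Update 2:
  P(E) = 0.9500 × 0.8898 + 0.1714 × 0.1102 = 0.84531000 + 0.01888828 = 0.86419828
  P(H|E) = 0.84531000 / 0.86419828 = 0.9781

Final posterior: 0.9781


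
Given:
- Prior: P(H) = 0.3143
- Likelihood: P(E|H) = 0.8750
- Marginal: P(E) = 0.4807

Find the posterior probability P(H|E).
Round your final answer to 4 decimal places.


Using Bayes' theorem:

P(H|E) = P(E|H) × P(H) / P(E)
       = 0.8750 × 0.3143 / 0.4807
       = 0.27501250 / 0.4807
       = 0.5721

The evidence strengthens our belief in H.
Prior: 0.3143 → Posterior: 0.5721


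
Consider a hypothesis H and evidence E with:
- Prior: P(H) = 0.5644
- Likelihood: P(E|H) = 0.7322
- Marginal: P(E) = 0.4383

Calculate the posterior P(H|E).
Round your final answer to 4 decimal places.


Using Bayes' theorem:

P(H|E) = P(E|H) × P(H) / P(E)
       = 0.7322 × 0.5644 / 0.4383
       = 0.41325368 / 0.4383
       = 0.9429

The evidence strengthens our belief in H.
Prior: 0.5644 → Posterior: 0.9429


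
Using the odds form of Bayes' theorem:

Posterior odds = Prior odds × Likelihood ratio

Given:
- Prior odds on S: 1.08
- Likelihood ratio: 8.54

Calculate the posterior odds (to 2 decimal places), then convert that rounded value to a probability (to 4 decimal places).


Step 1: Calculate posterior odds
Posterior odds = Prior odds × LR
               = 1.08 × 8.54
               = 9.22

Step 2: Convert to probability
P(S|E) = Posterior odds / (1 + Posterior odds)
       = 9.22 / (1 + 9.22)
       = 9.22 / 10.22
       = 0.9022

The evidence increased P(S) from 0.5192 to 0.9022.


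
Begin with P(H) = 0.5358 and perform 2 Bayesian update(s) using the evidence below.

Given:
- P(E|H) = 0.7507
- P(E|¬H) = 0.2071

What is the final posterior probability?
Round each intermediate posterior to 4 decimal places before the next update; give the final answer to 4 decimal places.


Sequential Bayesian updating:

Initial prior: P(H) = 0.5358

Update 1:
  P(E) = 0.7507 × 0.5358 + 0.2071 × 0.4642 = 0.40222506 + 0.09613582 = 0.49836088
  P(H|E) = 0.40222506 / 0.49836088 = 0.8071

Update 2:
  P(E) = 0.7507 × 0.8071 + 0.2071 × 0.1929 = 0.60588997 + 0.03994959 = 0.64583956
  P(H|E) = 0.60588997 / 0.64583956 = 0.9381

Final posterior: 0.9381


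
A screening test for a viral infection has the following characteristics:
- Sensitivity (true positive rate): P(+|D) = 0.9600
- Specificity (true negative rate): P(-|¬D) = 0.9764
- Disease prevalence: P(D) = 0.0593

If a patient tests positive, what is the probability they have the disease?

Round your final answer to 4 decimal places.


Let D = has disease, + = positive test

Given:
- P(D) = 0.0593 (prevalence)
- P(+|D) = 0.9600 (sensitivity)
- P(-|¬D) = 0.9764 (specificity)
- P(+|¬D) = 0.0236 (false positive rate = 1 - specificity)

Step 1: Find P(+)
P(+) = P(+|D)P(D) + P(+|¬D)P(¬D)
     = 0.9600 × 0.0593 + 0.0236 × 0.9407
     = 0.05692800 + 0.02220052
     = 0.07912852

Step 2: Apply Bayes' theorem for P(D|+)
P(D|+) = P(+|D)P(D) / P(+)
       = 0.05692800 / 0.07912852
       = 0.7194


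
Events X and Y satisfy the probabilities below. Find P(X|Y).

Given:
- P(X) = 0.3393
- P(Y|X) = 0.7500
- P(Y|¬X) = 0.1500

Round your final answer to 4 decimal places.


Bayes' theorem: P(X|Y) = P(Y|X) × P(X) / P(Y)

Step 1: Calculate P(Y) using law of total probability
P(Y) = P(Y|X)P(X) + P(Y|¬X)P(¬X)
     = 0.7500 × 0.3393 + 0.1500 × 0.6607
     = 0.25447500 + 0.09910500
     = 0.35358000

Step 2: Apply Bayes' theorem
P(X|Y) = P(Y|X) × P(X) / P(Y)
       = 0.25447500 / 0.35358000
       = 0.7197


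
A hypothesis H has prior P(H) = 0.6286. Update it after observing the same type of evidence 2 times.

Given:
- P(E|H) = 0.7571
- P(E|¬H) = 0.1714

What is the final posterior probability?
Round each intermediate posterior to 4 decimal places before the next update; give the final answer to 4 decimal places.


Sequential Bayesian updating:

Initial prior: P(H) = 0.6286

Update 1:
  P(E) = 0.7571 × 0.6286 + 0.1714 × 0.3714 = 0.47591306 + 0.06365796 = 0.53957102
  P(H|E) = 0.47591306 / 0.53957102 = 0.8820

Update 2:
  P(E) = 0.7571 × 0.8820 + 0.1714 × 0.1180 = 0.66776220 + 0.02022520 = 0.68798740
  P(H|E) = 0.66776220 / 0.68798740 = 0.9706

Final posterior: 0.9706


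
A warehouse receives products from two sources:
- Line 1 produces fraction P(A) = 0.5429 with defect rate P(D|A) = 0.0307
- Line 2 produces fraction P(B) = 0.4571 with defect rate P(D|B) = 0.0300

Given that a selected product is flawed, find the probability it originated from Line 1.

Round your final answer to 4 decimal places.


Let A = from Line 1, D = flawed

Given:
- P(A) = 0.5429, P(B) = 0.4571
- P(D|A) = 0.0307, P(D|B) = 0.0300

Step 1: Find P(D)
P(D) = P(D|A)P(A) + P(D|B)P(B)
     = 0.0307 × 0.5429 + 0.0300 × 0.4571
     = 0.01666703 + 0.01371300
     = 0.03038003

Step 2: Apply Bayes' theorem
P(A|D) = P(D|A)P(A) / P(D)
       = 0.01666703 / 0.03038003
       = 0.5486


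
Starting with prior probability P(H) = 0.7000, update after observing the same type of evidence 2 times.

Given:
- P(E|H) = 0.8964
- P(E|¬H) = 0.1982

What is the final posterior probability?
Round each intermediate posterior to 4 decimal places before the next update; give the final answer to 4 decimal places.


Sequential Bayesian updating:

Initial prior: P(H) = 0.7000

Update 1:
  P(E) = 0.8964 × 0.7000 + 0.1982 × 0.3000 = 0.62748000 + 0.05946000 = 0.68694000
  P(H|E) = 0.62748000 / 0.68694000 = 0.9134

Update 2:
  P(E) = 0.8964 × 0.9134 + 0.1982 × 0.0866 = 0.81877176 + 0.01716412 = 0.83593588
  P(H|E) = 0.81877176 / 0.83593588 = 0.9795

Final posterior: 0.9795


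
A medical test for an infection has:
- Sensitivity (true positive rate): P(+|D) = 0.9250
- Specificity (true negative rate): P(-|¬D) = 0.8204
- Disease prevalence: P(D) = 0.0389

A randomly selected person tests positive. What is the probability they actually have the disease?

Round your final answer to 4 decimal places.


Let D = has disease, + = positive test

Given:
- P(D) = 0.0389 (prevalence)
- P(+|D) = 0.9250 (sensitivity)
- P(-|¬D) = 0.8204 (specificity)
- P(+|¬D) = 0.1796 (false positive rate = 1 - specificity)

Step 1: Find P(+)
P(+) = P(+|D)P(D) + P(+|¬D)P(¬D)
     = 0.9250 × 0.0389 + 0.1796 × 0.9611
     = 0.03598250 + 0.17261356
     = 0.20859606

Step 2: Apply Bayes' theorem for P(D|+)
P(D|+) = P(+|D)P(D) / P(+)
       = 0.03598250 / 0.20859606
       = 0.1725


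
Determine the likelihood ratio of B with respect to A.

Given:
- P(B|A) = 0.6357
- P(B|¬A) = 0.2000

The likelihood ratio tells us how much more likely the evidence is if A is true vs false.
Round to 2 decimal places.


Likelihood Ratio (LR) = P(B|A) / P(B|¬A)

LR = 0.6357 / 0.2000
   = 3.18

The evidence is 3.18 times more likely if A is true than if A is false.
LR > 1, so observing B raises the odds in favor of A.


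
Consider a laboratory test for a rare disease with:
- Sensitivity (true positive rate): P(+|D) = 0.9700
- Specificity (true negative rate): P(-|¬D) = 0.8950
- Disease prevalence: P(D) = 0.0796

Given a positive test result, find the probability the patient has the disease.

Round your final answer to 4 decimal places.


Let D = has disease, + = positive test

Given:
- P(D) = 0.0796 (prevalence)
- P(+|D) = 0.9700 (sensitivity)
- P(-|¬D) = 0.8950 (specificity)
- P(+|¬D) = 0.1050 (false positive rate = 1 - specificity)

Step 1: Find P(+)
P(+) = P(+|D)P(D) + P(+|¬D)P(¬D)
     = 0.9700 × 0.0796 + 0.1050 × 0.9204
     = 0.07721200 + 0.09664200
     = 0.17385400

Step 2: Apply Bayes' theorem for P(D|+)
P(D|+) = P(+|D)P(D) / P(+)
       = 0.07721200 / 0.17385400
       = 0.4441


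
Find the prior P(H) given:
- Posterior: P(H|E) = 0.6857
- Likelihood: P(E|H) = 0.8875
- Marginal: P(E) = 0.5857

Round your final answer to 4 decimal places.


From Bayes' theorem: P(H|E) = P(E|H) × P(H) / P(E)

Rearranging for P(H):
P(H) = P(H|E) × P(E) / P(E|H)
     = 0.6857 × 0.5857 / 0.8875
     = 0.40161449 / 0.8875
     = 0.4525


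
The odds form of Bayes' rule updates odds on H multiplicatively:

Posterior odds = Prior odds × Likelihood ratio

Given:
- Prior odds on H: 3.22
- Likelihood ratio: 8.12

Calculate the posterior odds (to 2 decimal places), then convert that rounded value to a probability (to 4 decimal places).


Step 1: Calculate posterior odds
Posterior odds = Prior odds × LR
               = 3.22 × 8.12
               = 26.15

Step 2: Convert to probability
P(H|E) = Posterior odds / (1 + Posterior odds)
       = 26.15 / (1 + 26.15)
       = 26.15 / 27.15
       = 0.9632

The evidence increased P(H) from 0.7630 to 0.9632.


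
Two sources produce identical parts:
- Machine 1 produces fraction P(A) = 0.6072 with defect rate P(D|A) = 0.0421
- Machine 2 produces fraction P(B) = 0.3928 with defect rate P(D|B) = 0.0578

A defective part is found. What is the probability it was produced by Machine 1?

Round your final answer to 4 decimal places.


Let A = from Machine 1, D = defective

Given:
- P(A) = 0.6072, P(B) = 0.3928
- P(D|A) = 0.0421, P(D|B) = 0.0578

Step 1: Find P(D)
P(D) = P(D|A)P(A) + P(D|B)P(B)
     = 0.0421 × 0.6072 + 0.0578 × 0.3928
     = 0.02556312 + 0.02270384
     = 0.04826696

Step 2: Apply Bayes' theorem
P(A|D) = P(D|A)P(A) / P(D)
       = 0.02556312 / 0.04826696
       = 0.5296


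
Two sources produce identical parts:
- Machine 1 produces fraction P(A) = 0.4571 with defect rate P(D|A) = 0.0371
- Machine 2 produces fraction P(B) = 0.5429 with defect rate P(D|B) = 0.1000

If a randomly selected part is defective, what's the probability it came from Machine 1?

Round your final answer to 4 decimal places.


Let A = from Machine 1, D = defective

Given:
- P(A) = 0.4571, P(B) = 0.5429
- P(D|A) = 0.0371, P(D|B) = 0.1000

Step 1: Find P(D)
P(D) = P(D|A)P(A) + P(D|B)P(B)
     = 0.0371 × 0.4571 + 0.1000 × 0.5429
     = 0.01695841 + 0.05429000
     = 0.07124841

Step 2: Apply Bayes' theorem
P(A|D) = P(D|A)P(A) / P(D)
       = 0.01695841 / 0.07124841
       = 0.2380


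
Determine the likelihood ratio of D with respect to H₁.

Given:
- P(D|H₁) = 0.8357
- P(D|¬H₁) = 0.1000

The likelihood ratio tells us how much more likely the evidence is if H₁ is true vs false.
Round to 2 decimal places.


Likelihood Ratio (LR) = P(D|H₁) / P(D|¬H₁)

LR = 0.8357 / 0.1000
   = 8.36

The evidence is 8.36 times more likely if H₁ is true than if H₁ is false.
Since LR > 1, the evidence supports H₁ over ¬H₁.


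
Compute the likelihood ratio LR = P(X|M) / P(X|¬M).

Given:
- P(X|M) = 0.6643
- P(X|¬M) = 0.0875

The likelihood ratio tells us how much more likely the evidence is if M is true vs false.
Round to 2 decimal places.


Likelihood Ratio (LR) = P(X|M) / P(X|¬M)

LR = 0.6643 / 0.0875
   = 7.59

The evidence is 7.59 times more likely if M is true than if M is false.
Since LR > 1, the evidence supports M over ¬M.


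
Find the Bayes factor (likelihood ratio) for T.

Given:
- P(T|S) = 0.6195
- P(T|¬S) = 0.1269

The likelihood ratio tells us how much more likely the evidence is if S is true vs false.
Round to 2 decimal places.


Likelihood Ratio (LR) = P(T|S) / P(T|¬S)

LR = 0.6195 / 0.1269
   = 4.88

The evidence is 4.88 times more likely if S is true than if S is false.
Because LR exceeds 1, T is evidence for S.


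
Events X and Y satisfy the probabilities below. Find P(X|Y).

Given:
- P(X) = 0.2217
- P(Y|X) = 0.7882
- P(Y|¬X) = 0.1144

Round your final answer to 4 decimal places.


Bayes' theorem: P(X|Y) = P(Y|X) × P(X) / P(Y)

Step 1: Calculate P(Y) using law of total probability
P(Y) = P(Y|X)P(X) + P(Y|¬X)P(¬X)
     = 0.7882 × 0.2217 + 0.1144 × 0.7783
     = 0.17474394 + 0.08903752
     = 0.26378146

Step 2: Apply Bayes' theorem
P(X|Y) = P(Y|X) × P(X) / P(Y)
       = 0.17474394 / 0.26378146
       = 0.6625


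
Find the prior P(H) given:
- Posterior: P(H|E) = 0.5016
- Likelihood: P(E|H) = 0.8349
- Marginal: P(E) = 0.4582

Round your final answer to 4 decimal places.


From Bayes' theorem: P(H|E) = P(E|H) × P(H) / P(E)

Rearranging for P(H):
P(H) = P(H|E) × P(E) / P(E|H)
     = 0.5016 × 0.4582 / 0.8349
     = 0.22983312 / 0.8349
     = 0.2753


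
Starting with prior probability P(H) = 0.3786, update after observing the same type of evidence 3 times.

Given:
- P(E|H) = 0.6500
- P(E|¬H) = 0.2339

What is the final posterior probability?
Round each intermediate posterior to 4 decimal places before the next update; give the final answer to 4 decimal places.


Sequential Bayesian updating:

Initial prior: P(H) = 0.3786

Update 1:
  P(E) = 0.6500 × 0.3786 + 0.2339 × 0.6214 = 0.24609000 + 0.14534546 = 0.39143546
  P(H|E) = 0.24609000 / 0.39143546 = 0.6287

Update 2:
  P(E) = 0.6500 × 0.6287 + 0.2339 × 0.3713 = 0.40865500 + 0.08684707 = 0.49550207
  P(H|E) = 0.40865500 / 0.49550207 = 0.8247

Update 3:
  P(E) = 0.6500 × 0.8247 + 0.2339 × 0.1753 = 0.53605500 + 0.04100267 = 0.57705767
  P(H|E) = 0.53605500 / 0.57705767 = 0.9289

Final posterior: 0.9289


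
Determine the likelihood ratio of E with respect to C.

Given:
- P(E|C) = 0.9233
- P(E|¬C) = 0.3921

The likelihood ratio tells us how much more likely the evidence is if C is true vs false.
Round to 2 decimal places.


Likelihood Ratio (LR) = P(E|C) / P(E|¬C)

LR = 0.9233 / 0.3921
   = 2.35

The evidence is 2.35 times more likely if C is true than if C is false.
LR > 1, so observing E raises the odds in favor of C.


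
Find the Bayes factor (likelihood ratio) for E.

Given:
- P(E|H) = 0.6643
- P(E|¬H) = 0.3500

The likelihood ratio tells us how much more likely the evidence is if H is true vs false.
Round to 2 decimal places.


Likelihood Ratio (LR) = P(E|H) / P(E|¬H)

LR = 0.6643 / 0.3500
   = 1.90

The evidence is 1.90 times more likely if H is true than if H is false.
LR > 1, so observing E raises the odds in favor of H.


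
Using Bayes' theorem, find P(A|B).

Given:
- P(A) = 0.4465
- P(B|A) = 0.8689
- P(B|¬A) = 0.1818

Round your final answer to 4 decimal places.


Bayes' theorem: P(A|B) = P(B|A) × P(A) / P(B)

Step 1: Calculate P(B) using law of total probability
P(B) = P(B|A)P(A) + P(B|¬A)P(¬A)
     = 0.8689 × 0.4465 + 0.1818 × 0.5535
     = 0.38796385 + 0.10062630
     = 0.48859015

Step 2: Apply Bayes' theorem
P(A|B) = P(B|A) × P(A) / P(B)
       = 0.38796385 / 0.48859015
       = 0.7940


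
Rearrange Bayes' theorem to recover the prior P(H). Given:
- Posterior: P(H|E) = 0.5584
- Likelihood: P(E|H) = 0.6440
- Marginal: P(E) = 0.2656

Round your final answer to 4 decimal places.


From Bayes' theorem: P(H|E) = P(E|H) × P(H) / P(E)

Rearranging for P(H):
P(H) = P(H|E) × P(E) / P(E|H)
     = 0.5584 × 0.2656 / 0.6440
     = 0.14831104 / 0.6440
     = 0.2303


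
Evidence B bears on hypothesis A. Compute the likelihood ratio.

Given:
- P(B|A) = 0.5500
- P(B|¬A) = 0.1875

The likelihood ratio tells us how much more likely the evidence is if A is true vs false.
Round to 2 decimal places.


Likelihood Ratio (LR) = P(B|A) / P(B|¬A)

LR = 0.5500 / 0.1875
   = 2.93

The evidence is 2.93 times more likely if A is true than if A is false.
Because LR exceeds 1, B is evidence for A.


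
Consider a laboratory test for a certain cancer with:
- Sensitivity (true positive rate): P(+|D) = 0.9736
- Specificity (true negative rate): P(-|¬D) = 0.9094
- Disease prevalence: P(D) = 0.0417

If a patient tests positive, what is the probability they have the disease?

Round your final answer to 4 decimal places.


Let D = has disease, + = positive test

Given:
- P(D) = 0.0417 (prevalence)
- P(+|D) = 0.9736 (sensitivity)
- P(-|¬D) = 0.9094 (specificity)
- P(+|¬D) = 0.0906 (false positive rate = 1 - specificity)

Step 1: Find P(+)
P(+) = P(+|D)P(D) + P(+|¬D)P(¬D)
     = 0.9736 × 0.0417 + 0.0906 × 0.9583
     = 0.04059912 + 0.08682198
     = 0.12742110

Step 2: Apply Bayes' theorem for P(D|+)
P(D|+) = P(+|D)P(D) / P(+)
       = 0.04059912 / 0.12742110
       = 0.3186


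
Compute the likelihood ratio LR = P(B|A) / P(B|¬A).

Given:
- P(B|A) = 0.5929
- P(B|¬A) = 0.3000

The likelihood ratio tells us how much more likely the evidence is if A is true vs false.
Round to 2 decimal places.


Likelihood Ratio (LR) = P(B|A) / P(B|¬A)

LR = 0.5929 / 0.3000
   = 1.98

The evidence is 1.98 times more likely if A is true than if A is false.
Since LR > 1, the evidence supports A over ¬A.


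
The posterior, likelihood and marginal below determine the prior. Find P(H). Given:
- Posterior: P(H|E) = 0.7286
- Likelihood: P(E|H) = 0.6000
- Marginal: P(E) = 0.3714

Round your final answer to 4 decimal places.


From Bayes' theorem: P(H|E) = P(E|H) × P(H) / P(E)

Rearranging for P(H):
P(H) = P(H|E) × P(E) / P(E|H)
     = 0.7286 × 0.3714 / 0.6000
     = 0.27060204 / 0.6000
     = 0.4510


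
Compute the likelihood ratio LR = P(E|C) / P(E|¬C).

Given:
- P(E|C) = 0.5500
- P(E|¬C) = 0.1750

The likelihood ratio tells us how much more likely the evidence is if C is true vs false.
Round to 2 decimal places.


Likelihood Ratio (LR) = P(E|C) / P(E|¬C)

LR = 0.5500 / 0.1750
   = 3.14

The evidence is 3.14 times more likely if C is true than if C is false.
Since LR > 1, the evidence supports C over ¬C.


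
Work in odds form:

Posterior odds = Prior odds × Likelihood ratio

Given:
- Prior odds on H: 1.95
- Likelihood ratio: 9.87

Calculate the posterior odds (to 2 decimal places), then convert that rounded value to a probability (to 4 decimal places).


Step 1: Calculate posterior odds
Posterior odds = Prior odds × LR
               = 1.95 × 9.87
               = 19.25

Step 2: Convert to probability
P(H|E) = Posterior odds / (1 + Posterior odds)
       = 19.25 / (1 + 19.25)
       = 19.25 / 20.25
       = 0.9506

The evidence increased P(H) from 0.6610 to 0.9506.


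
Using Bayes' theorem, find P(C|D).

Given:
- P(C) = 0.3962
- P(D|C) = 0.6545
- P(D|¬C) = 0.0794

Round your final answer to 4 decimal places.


Bayes' theorem: P(C|D) = P(D|C) × P(C) / P(D)

Step 1: Calculate P(D) using law of total probability
P(D) = P(D|C)P(C) + P(D|¬C)P(¬C)
     = 0.6545 × 0.3962 + 0.0794 × 0.6038
     = 0.25931290 + 0.04794172
     = 0.30725462

Step 2: Apply Bayes' theorem
P(C|D) = P(D|C) × P(C) / P(D)
       = 0.25931290 / 0.30725462
       = 0.8440


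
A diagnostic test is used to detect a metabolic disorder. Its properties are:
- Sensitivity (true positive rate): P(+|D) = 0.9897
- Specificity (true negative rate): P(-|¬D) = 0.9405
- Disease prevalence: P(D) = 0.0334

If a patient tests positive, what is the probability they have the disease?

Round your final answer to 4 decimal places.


Let D = has disease, + = positive test

Given:
- P(D) = 0.0334 (prevalence)
- P(+|D) = 0.9897 (sensitivity)
- P(-|¬D) = 0.9405 (specificity)
- P(+|¬D) = 0.0595 (false positive rate = 1 - specificity)

Step 1: Find P(+)
P(+) = P(+|D)P(D) + P(+|¬D)P(¬D)
     = 0.9897 × 0.0334 + 0.0595 × 0.9666
     = 0.03305598 + 0.05751270
     = 0.09056868

Step 2: Apply Bayes' theorem for P(D|+)
P(D|+) = P(+|D)P(D) / P(+)
       = 0.03305598 / 0.09056868
       = 0.3650


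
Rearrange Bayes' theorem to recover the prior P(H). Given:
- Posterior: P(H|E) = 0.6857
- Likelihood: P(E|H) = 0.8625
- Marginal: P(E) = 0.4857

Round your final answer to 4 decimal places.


From Bayes' theorem: P(H|E) = P(E|H) × P(H) / P(E)

Rearranging for P(H):
P(H) = P(H|E) × P(E) / P(E|H)
     = 0.6857 × 0.4857 / 0.8625
     = 0.33304449 / 0.8625
     = 0.3861


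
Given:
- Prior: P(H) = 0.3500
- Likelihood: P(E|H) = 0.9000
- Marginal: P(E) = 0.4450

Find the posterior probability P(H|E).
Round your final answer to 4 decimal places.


Using Bayes' theorem:

P(H|E) = P(E|H) × P(H) / P(E)
       = 0.9000 × 0.3500 / 0.4450
       = 0.31500000 / 0.4450
       = 0.7079

The evidence strengthens our belief in H.
Prior: 0.3500 → Posterior: 0.7079


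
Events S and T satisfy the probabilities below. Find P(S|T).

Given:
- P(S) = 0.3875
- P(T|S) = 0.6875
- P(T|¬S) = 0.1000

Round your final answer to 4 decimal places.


Bayes' theorem: P(S|T) = P(T|S) × P(S) / P(T)

Step 1: Calculate P(T) using law of total probability
P(T) = P(T|S)P(S) + P(T|¬S)P(¬S)
     = 0.6875 × 0.3875 + 0.1000 × 0.6125
     = 0.26640625 + 0.06125000
     = 0.32765625

Step 2: Apply Bayes' theorem
P(S|T) = P(T|S) × P(S) / P(T)
       = 0.26640625 / 0.32765625
       = 0.8131


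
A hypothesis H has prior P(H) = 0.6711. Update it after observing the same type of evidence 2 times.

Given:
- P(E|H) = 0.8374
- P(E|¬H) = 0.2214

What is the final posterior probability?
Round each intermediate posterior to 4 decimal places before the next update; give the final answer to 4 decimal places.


Sequential Bayesian updating:

Initial prior: P(H) = 0.6711

Update 1:
  P(E) = 0.8374 × 0.6711 + 0.2214 × 0.3289 = 0.56197914 + 0.07281846 = 0.63479760
  P(H|E) = 0.56197914 / 0.63479760 = 0.8853

Update 2:
  P(E) = 0.8374 × 0.8853 + 0.2214 × 0.1147 = 0.74135022 + 0.02539458 = 0.76674480
  P(H|E) = 0.74135022 / 0.76674480 = 0.9669

Final posterior: 0.9669


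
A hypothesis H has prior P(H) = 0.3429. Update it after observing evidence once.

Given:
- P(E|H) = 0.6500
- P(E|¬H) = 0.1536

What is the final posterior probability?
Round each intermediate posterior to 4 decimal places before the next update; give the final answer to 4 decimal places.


Sequential Bayesian updating:

Initial prior: P(H) = 0.3429

Update 1:
  P(E) = 0.6500 × 0.3429 + 0.1536 × 0.6571 = 0.22288500 + 0.10093056 = 0.32381556
  P(H|E) = 0.22288500 / 0.32381556 = 0.6883

Final posterior: 0.6883


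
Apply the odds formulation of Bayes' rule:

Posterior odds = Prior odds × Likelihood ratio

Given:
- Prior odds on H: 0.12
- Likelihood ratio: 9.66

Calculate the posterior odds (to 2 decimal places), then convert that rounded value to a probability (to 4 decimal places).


Step 1: Calculate posterior odds
Posterior odds = Prior odds × LR
               = 0.12 × 9.66
               = 1.16

Step 2: Convert to probability
P(H|E) = Posterior odds / (1 + Posterior odds)
       = 1.16 / (1 + 1.16)
       = 1.16 / 2.16
       = 0.5370

The evidence increased P(H) from 0.1071 to 0.5370.


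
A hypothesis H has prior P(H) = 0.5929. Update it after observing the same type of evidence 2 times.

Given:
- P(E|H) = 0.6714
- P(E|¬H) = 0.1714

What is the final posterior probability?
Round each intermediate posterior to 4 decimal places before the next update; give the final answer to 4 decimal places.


Sequential Bayesian updating:

Initial prior: P(H) = 0.5929

Update 1:
  P(E) = 0.6714 × 0.5929 + 0.1714 × 0.4071 = 0.39807306 + 0.06977694 = 0.46785000
  P(H|E) = 0.39807306 / 0.46785000 = 0.8509

Update 2:
  P(E) = 0.6714 × 0.8509 + 0.1714 × 0.1491 = 0.57129426 + 0.02555574 = 0.59685000
  P(H|E) = 0.57129426 / 0.59685000 = 0.9572

Final posterior: 0.9572


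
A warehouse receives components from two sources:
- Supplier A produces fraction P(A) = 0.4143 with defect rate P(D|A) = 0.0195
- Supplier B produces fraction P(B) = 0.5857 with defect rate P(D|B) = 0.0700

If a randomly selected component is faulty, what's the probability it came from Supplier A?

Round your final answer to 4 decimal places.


Let A = from Supplier A, D = faulty

Given:
- P(A) = 0.4143, P(B) = 0.5857
- P(D|A) = 0.0195, P(D|B) = 0.0700

Step 1: Find P(D)
P(D) = P(D|A)P(A) + P(D|B)P(B)
     = 0.0195 × 0.4143 + 0.0700 × 0.5857
     = 0.00807885 + 0.04099900
     = 0.04907785

Step 2: Apply Bayes' theorem
P(A|D) = P(D|A)P(A) / P(D)
       = 0.00807885 / 0.04907785
       = 0.1646


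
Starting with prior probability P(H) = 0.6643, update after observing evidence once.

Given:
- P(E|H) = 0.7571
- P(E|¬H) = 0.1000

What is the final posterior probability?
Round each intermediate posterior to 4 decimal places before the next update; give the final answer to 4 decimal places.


Sequential Bayesian updating:

Initial prior: P(H) = 0.6643

Update 1:
  P(E) = 0.7571 × 0.6643 + 0.1000 × 0.3357 = 0.50294153 + 0.03357000 = 0.53651153
  P(H|E) = 0.50294153 / 0.53651153 = 0.9374

Final posterior: 0.9374


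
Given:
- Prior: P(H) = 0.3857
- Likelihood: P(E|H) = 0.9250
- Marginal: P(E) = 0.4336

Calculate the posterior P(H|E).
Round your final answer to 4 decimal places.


Using Bayes' theorem:

P(H|E) = P(E|H) × P(H) / P(E)
       = 0.9250 × 0.3857 / 0.4336
       = 0.35677250 / 0.4336
       = 0.8228

The evidence strengthens our belief in H.
Prior: 0.3857 → Posterior: 0.8228


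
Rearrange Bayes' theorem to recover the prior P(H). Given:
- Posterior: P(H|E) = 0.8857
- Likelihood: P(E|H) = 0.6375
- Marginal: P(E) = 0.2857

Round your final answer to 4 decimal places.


From Bayes' theorem: P(H|E) = P(E|H) × P(H) / P(E)

Rearranging for P(H):
P(H) = P(H|E) × P(E) / P(E|H)
     = 0.8857 × 0.2857 / 0.6375
     = 0.25304449 / 0.6375
     = 0.3969


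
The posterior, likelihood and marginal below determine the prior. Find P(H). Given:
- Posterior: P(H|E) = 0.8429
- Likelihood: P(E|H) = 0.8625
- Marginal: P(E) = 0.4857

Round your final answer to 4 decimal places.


From Bayes' theorem: P(H|E) = P(E|H) × P(H) / P(E)

Rearranging for P(H):
P(H) = P(H|E) × P(E) / P(E|H)
     = 0.8429 × 0.4857 / 0.8625
     = 0.40939653 / 0.8625
     = 0.4747


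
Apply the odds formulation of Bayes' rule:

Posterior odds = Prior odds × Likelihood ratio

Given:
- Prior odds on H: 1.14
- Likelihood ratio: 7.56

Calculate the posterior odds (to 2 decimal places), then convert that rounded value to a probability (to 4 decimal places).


Step 1: Calculate posterior odds
Posterior odds = Prior odds × LR
               = 1.14 × 7.56
               = 8.62

Step 2: Convert to probability
P(H|E) = Posterior odds / (1 + Posterior odds)
       = 8.62 / (1 + 8.62)
       = 8.62 / 9.62
       = 0.8960

The evidence increased P(H) from 0.5327 to 0.8960.


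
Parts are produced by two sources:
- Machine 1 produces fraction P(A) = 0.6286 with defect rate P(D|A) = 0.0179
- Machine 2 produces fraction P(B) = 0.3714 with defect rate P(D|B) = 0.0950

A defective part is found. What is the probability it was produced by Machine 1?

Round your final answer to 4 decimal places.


Let A = from Machine 1, D = defective

Given:
- P(A) = 0.6286, P(B) = 0.3714
- P(D|A) = 0.0179, P(D|B) = 0.0950

Step 1: Find P(D)
P(D) = P(D|A)P(A) + P(D|B)P(B)
     = 0.0179 × 0.6286 + 0.0950 × 0.3714
     = 0.01125194 + 0.03528300
     = 0.04653494

Step 2: Apply Bayes' theorem
P(A|D) = P(D|A)P(A) / P(D)
       = 0.01125194 / 0.04653494
       = 0.2418


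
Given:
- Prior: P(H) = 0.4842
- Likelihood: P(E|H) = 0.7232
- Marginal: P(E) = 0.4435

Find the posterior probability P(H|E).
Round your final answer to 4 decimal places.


Using Bayes' theorem:

P(H|E) = P(E|H) × P(H) / P(E)
       = 0.7232 × 0.4842 / 0.4435
       = 0.35017344 / 0.4435
       = 0.7896

The evidence strengthens our belief in H.
Prior: 0.4842 → Posterior: 0.7896


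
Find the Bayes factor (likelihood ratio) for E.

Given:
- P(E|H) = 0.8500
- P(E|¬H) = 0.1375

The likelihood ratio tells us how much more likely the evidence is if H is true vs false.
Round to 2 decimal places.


Likelihood Ratio (LR) = P(E|H) / P(E|¬H)

LR = 0.8500 / 0.1375
   = 6.18

The evidence is 6.18 times more likely if H is true than if H is false.
LR > 1, so observing E raises the odds in favor of H.


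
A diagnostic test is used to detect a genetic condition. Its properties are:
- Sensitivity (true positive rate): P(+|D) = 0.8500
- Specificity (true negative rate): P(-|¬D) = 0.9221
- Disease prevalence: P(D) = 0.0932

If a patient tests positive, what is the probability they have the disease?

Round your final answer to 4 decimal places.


Let D = has disease, + = positive test

Given:
- P(D) = 0.0932 (prevalence)
- P(+|D) = 0.8500 (sensitivity)
- P(-|¬D) = 0.9221 (specificity)
- P(+|¬D) = 0.0779 (false positive rate = 1 - specificity)

Step 1: Find P(+)
P(+) = P(+|D)P(D) + P(+|¬D)P(¬D)
     = 0.8500 × 0.0932 + 0.0779 × 0.9068
     = 0.07922000 + 0.07063972
     = 0.14985972

Step 2: Apply Bayes' theorem for P(D|+)
P(D|+) = P(+|D)P(D) / P(+)
       = 0.07922000 / 0.14985972
       = 0.5286


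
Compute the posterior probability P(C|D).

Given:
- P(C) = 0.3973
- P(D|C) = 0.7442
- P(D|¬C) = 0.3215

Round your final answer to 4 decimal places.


Bayes' theorem: P(C|D) = P(D|C) × P(C) / P(D)

Step 1: Calculate P(D) using law of total probability
P(D) = P(D|C)P(C) + P(D|¬C)P(¬C)
     = 0.7442 × 0.3973 + 0.3215 × 0.6027
     = 0.29567066 + 0.19376805
     = 0.48943871

Step 2: Apply Bayes' theorem
P(C|D) = P(D|C) × P(C) / P(D)
       = 0.29567066 / 0.48943871
       = 0.6041


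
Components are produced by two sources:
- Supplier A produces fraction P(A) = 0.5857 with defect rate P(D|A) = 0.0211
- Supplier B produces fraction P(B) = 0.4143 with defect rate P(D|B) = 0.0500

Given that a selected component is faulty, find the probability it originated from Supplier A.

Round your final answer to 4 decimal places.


Let A = from Supplier A, D = faulty

Given:
- P(A) = 0.5857, P(B) = 0.4143
- P(D|A) = 0.0211, P(D|B) = 0.0500

Step 1: Find P(D)
P(D) = P(D|A)P(A) + P(D|B)P(B)
     = 0.0211 × 0.5857 + 0.0500 × 0.4143
     = 0.01235827 + 0.02071500
     = 0.03307327

Step 2: Apply Bayes' theorem
P(A|D) = P(D|A)P(A) / P(D)
       = 0.01235827 / 0.03307327
       = 0.3737


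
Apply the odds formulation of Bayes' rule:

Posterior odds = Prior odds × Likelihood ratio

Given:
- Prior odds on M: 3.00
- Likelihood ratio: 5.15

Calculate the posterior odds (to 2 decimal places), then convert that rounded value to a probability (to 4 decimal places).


Step 1: Calculate posterior odds
Posterior odds = Prior odds × LR
               = 3.00 × 5.15
               = 15.45

Step 2: Convert to probability
P(M|E) = Posterior odds / (1 + Posterior odds)
       = 15.45 / (1 + 15.45)
       = 15.45 / 16.45
       = 0.9392

The evidence increased P(M) from 0.7500 to 0.9392.


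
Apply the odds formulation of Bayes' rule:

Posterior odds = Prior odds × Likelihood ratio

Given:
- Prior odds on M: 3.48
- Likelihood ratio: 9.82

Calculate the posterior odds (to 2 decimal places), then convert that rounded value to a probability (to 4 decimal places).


Step 1: Calculate posterior odds
Posterior odds = Prior odds × LR
               = 3.48 × 9.82
               = 34.17

Step 2: Convert to probability
P(M|E) = Posterior odds / (1 + Posterior odds)
       = 34.17 / (1 + 34.17)
       = 34.17 / 35.17
       = 0.9716

The evidence increased P(M) from 0.7768 to 0.9716.


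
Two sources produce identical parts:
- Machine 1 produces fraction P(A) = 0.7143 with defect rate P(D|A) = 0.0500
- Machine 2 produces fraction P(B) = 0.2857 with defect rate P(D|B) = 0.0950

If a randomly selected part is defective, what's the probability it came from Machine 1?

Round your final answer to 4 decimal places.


Let A = from Machine 1, D = defective

Given:
- P(A) = 0.7143, P(B) = 0.2857
- P(D|A) = 0.0500, P(D|B) = 0.0950

Step 1: Find P(D)
P(D) = P(D|A)P(A) + P(D|B)P(B)
     = 0.0500 × 0.7143 + 0.0950 × 0.2857
     = 0.03571500 + 0.02714150
     = 0.06285650

Step 2: Apply Bayes' theorem
P(A|D) = P(D|A)P(A) / P(D)
       = 0.03571500 / 0.06285650
       = 0.5682


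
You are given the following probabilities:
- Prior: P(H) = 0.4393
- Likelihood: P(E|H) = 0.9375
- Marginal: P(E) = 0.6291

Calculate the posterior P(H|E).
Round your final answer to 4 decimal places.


Using Bayes' theorem:

P(H|E) = P(E|H) × P(H) / P(E)
       = 0.9375 × 0.4393 / 0.6291
       = 0.41184375 / 0.6291
       = 0.6547

The evidence strengthens our belief in H.
Prior: 0.4393 → Posterior: 0.6547


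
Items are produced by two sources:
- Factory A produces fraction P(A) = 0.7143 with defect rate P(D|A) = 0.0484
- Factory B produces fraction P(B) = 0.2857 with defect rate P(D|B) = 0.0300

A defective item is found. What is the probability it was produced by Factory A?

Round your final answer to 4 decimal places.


Let A = from Factory A, D = defective

Given:
- P(A) = 0.7143, P(B) = 0.2857
- P(D|A) = 0.0484, P(D|B) = 0.0300

Step 1: Find P(D)
P(D) = P(D|A)P(A) + P(D|B)P(B)
     = 0.0484 × 0.7143 + 0.0300 × 0.2857
     = 0.03457212 + 0.00857100
     = 0.04314312

Step 2: Apply Bayes' theorem
P(A|D) = P(D|A)P(A) / P(D)
       = 0.03457212 / 0.04314312
       = 0.8013


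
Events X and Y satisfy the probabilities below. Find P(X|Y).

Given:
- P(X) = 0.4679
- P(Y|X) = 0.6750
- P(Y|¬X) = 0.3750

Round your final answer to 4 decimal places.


Bayes' theorem: P(X|Y) = P(Y|X) × P(X) / P(Y)

Step 1: Calculate P(Y) using law of total probability
P(Y) = P(Y|X)P(X) + P(Y|¬X)P(¬X)
     = 0.6750 × 0.4679 + 0.3750 × 0.5321
     = 0.31583250 + 0.19953750
     = 0.51537000

Step 2: Apply Bayes' theorem
P(X|Y) = P(Y|X) × P(X) / P(Y)
       = 0.31583250 / 0.51537000
       = 0.6128


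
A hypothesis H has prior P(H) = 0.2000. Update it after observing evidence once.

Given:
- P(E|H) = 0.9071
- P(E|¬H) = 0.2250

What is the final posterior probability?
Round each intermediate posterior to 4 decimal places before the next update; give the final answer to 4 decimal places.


Sequential Bayesian updating:

Initial prior: P(H) = 0.2000

Update 1:
  P(E) = 0.9071 × 0.2000 + 0.2250 × 0.8000 = 0.18142000 + 0.18000000 = 0.36142000
  P(H|E) = 0.18142000 / 0.36142000 = 0.5020

Final posterior: 0.5020


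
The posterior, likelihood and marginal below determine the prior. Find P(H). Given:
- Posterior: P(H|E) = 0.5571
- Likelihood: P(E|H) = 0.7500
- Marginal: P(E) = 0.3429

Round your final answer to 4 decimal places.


From Bayes' theorem: P(H|E) = P(E|H) × P(H) / P(E)

Rearranging for P(H):
P(H) = P(H|E) × P(E) / P(E|H)
     = 0.5571 × 0.3429 / 0.7500
     = 0.19102959 / 0.7500
     = 0.2547


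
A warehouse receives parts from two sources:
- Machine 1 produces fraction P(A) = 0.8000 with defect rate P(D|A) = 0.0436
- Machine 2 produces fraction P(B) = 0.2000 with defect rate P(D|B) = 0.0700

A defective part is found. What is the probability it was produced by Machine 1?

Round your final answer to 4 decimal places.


Let A = from Machine 1, D = defective

Given:
- P(A) = 0.8000, P(B) = 0.2000
- P(D|A) = 0.0436, P(D|B) = 0.0700

Step 1: Find P(D)
P(D) = P(D|A)P(A) + P(D|B)P(B)
     = 0.0436 × 0.8000 + 0.0700 × 0.2000
     = 0.03488000 + 0.01400000
     = 0.04888000

Step 2: Apply Bayes' theorem
P(A|D) = P(D|A)P(A) / P(D)
       = 0.03488000 / 0.04888000
       = 0.7136


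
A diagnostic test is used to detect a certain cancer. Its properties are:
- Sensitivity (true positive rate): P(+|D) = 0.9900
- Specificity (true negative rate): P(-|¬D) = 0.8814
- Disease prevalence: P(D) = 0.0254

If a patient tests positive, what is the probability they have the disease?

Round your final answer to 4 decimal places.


Let D = has disease, + = positive test

Given:
- P(D) = 0.0254 (prevalence)
- P(+|D) = 0.9900 (sensitivity)
- P(-|¬D) = 0.8814 (specificity)
- P(+|¬D) = 0.1186 (false positive rate = 1 - specificity)

Step 1: Find P(+)
P(+) = P(+|D)P(D) + P(+|¬D)P(¬D)
     = 0.9900 × 0.0254 + 0.1186 × 0.9746
     = 0.02514600 + 0.11558756
     = 0.14073356

Step 2: Apply Bayes' theorem for P(D|+)
P(D|+) = P(+|D)P(D) / P(+)
       = 0.02514600 / 0.14073356
       = 0.1787
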